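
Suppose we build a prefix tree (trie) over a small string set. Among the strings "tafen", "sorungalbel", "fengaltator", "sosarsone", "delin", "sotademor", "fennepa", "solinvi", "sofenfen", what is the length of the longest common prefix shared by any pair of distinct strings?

The deepest shared node is where two words last agree before diverging.
e.g. "fengaltator" and "fennepa" share the prefix "fen" of length 3; no pair shares a longer one.
Longest shared-prefix length: 3

3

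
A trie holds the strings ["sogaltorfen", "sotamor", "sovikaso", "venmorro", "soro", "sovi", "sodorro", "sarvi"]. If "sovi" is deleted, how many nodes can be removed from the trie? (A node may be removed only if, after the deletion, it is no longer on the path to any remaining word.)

0

After clearing the end-marker at "sovi", prune upward until reaching a node still needed by another word.
Every node on "sovi" is still needed (e.g. by "sovikaso"), so nothing is freed.
Nodes removed: 0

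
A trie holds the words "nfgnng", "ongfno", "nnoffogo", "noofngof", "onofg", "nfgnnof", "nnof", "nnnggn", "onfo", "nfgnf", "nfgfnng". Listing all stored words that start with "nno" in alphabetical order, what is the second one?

nnoffogo

Filter for "nno…" and sort: "nnof", "nnoffogo"
Position 2: nnoffogo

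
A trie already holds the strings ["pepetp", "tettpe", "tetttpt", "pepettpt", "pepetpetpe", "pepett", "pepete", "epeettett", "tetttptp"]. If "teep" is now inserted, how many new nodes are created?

2

The longest prefix of "teep" already in the trie is "te" (length 2).
Each of the 2 remaining characters creates one node.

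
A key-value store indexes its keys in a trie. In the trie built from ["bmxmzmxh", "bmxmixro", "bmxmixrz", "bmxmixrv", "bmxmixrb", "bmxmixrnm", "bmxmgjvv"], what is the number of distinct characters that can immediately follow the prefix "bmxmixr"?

5

The children of the "bmxmixr" node are the distinct next characters among strings starting with "bmxmixr".
Distinct next characters after "bmxmixr": b, n, o, v, z.
That node has 5 child edges.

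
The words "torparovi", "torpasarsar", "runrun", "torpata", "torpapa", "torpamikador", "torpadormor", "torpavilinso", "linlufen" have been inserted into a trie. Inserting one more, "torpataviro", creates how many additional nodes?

4

The longest prefix of "torpataviro" already in the trie is "torpata" (length 7).
New nodes needed: |"torpataviro"| − 7 = 11 − 7 = 4.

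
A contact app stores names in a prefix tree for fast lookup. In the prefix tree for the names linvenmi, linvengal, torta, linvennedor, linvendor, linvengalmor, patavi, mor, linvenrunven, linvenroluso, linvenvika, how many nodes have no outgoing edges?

A leaf is a node with no children — equivalently, the end of a word that is not a proper prefix of any other stored word.
Those words: "linvendor", "linvengalmor", "linvenmi", "linvennedor", "linvenroluso", "linvenrunven", "linvenvika", "mor", "patavi", "torta"
Leaf count: 10

10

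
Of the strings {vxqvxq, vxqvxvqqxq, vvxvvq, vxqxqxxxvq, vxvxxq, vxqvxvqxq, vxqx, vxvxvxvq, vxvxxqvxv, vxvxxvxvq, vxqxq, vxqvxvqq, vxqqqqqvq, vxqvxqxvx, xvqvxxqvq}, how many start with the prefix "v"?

Walk to "v"; the words in its subtree are exactly those with that prefix.
Matches: "vvxvvq", "vxqqqqqvq", "vxqvxq", "vxqvxqxvx", "vxqvxvqq", "vxqvxvqqxq", "vxqvxvqxq", "vxqx", "vxqxq", "vxqxqxxxvq", "vxvxvxvq", "vxvxxq", "vxvxxqvxv", "vxvxxvxvq"
Count: 14

14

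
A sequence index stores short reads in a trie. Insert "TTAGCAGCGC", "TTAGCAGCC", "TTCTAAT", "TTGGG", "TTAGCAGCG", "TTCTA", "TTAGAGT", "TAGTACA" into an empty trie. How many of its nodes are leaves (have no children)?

6

A leaf is a node with no children — equivalently, the end of a word that is not a proper prefix of any other stored word.
Those words: "TAGTACA", "TTAGAGT", "TTAGCAGCC", "TTAGCAGCGC", "TTCTAAT", "TTGGG"
Leaf count: 6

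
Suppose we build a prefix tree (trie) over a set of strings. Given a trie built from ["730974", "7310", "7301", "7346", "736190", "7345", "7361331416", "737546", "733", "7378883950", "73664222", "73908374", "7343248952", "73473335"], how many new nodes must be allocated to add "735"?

The longest prefix of "735" already in the trie is "73" (length 2).
Each of the 1 remaining characters creates one node.

1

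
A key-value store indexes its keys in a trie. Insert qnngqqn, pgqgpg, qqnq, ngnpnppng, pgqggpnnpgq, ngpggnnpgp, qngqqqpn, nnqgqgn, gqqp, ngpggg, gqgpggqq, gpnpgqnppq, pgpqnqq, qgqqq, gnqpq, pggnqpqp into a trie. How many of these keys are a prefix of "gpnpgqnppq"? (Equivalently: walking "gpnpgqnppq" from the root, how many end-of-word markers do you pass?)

1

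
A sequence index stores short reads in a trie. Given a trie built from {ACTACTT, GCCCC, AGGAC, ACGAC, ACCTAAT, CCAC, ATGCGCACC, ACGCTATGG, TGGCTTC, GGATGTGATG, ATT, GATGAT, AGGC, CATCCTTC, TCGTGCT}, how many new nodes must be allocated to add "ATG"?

Every character of "ATG" already lies on an existing path (it is a prefix of some stored word).
No new nodes are needed: 0.

0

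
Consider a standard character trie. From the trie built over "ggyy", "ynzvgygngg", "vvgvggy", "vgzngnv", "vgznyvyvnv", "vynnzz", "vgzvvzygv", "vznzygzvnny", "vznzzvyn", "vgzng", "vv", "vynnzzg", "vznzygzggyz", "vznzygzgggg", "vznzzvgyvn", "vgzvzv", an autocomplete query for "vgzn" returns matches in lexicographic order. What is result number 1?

vgzng

Words with prefix "vgzn", in lexicographic order: "vgzng", "vgzngnv", "vgznyvyvnv"
Position 1: vgzng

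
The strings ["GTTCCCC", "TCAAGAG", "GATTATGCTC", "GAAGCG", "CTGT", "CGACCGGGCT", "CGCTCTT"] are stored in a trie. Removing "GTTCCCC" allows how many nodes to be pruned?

A node on "GTTCCCC"'s path can go only if nothing else ends at it or branches off below it.
The suffix "TTCCCC" (6 nodes) is used only by "GTTCCCC"; the node for "G" still has the child "A", so pruning stops there.
Nodes removed: 6

6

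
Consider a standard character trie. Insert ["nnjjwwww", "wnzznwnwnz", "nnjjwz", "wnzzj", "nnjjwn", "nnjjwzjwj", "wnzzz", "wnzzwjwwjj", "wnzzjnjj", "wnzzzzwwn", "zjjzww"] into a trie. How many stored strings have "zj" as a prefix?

Filter for entries beginning with "zj":
Words under "zj": zjjzww
Count: 1

1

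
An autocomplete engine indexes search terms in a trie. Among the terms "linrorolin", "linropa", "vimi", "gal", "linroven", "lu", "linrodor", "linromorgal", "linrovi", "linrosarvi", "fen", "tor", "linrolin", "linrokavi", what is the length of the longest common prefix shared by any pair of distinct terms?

Equivalently: take the maximum, over all pairs, of their longest common prefix length.
"linroven" and "linrovi" agree on "linrov" (6 characters) before diverging; nothing deeper is shared.
Longest shared-prefix length: 6

6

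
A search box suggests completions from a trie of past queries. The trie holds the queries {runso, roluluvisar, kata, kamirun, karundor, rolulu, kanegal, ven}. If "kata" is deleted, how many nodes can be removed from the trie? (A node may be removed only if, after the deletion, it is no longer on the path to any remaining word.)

2

After clearing the end-marker at "kata", prune upward until reaching a node still needed by another word.
The suffix "ta" (2 nodes) is used only by "kata"; the node for "ka" still has the child "m", so pruning stops there.
Nodes removed: 2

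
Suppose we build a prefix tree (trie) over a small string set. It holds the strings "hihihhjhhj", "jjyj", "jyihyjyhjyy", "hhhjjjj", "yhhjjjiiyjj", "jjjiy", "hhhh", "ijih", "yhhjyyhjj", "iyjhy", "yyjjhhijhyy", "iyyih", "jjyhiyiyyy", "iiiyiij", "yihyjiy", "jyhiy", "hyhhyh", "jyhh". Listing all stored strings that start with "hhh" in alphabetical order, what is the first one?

hhhh

Filter for "hhh…" and sort: "hhhh", "hhhjjjj"
Position 1: hhhh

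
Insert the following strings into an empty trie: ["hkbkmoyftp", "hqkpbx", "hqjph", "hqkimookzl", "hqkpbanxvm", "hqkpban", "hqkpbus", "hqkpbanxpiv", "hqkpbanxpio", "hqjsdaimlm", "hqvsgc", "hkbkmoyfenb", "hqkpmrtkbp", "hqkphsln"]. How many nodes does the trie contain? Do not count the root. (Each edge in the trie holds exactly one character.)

Count nodes per top-level branch (shared prefixes stored once):
  'h'-branch (hkbkmoyfenb, hkbkmoyftp, hqjph, hqjsdaimlm, hqkimookzl, hqkpban, hqkpbanxpio, hqkpbanxpiv, hqkpbanxvm, hqkpbus, hqkpbx, hqkphsln, hqkpmrtkbp, hqvsgc): 60 nodes
Sum: 60

60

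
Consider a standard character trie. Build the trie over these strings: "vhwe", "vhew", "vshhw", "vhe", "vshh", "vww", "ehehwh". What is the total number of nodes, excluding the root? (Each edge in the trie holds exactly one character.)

Insert word by word; a character creates a node only if that edge doesn't already exist:
  "vhwe" → 4 new (v, h, w, e)
  "vhew" → prefix "vh" already present; 2 new (e, w)
  "vshhw" → prefix "v" already present; 4 new (s, h, h, w)
  "vhe" → prefix "vhe" already present; 0 new (none)
  "vshh" → prefix "vshh" already present; 0 new (none)
  "vww" → prefix "v" already present; 2 new (w, w)
  "ehehwh" → 6 new (e, h, e, h, w, h)
Total nodes = 4 + 2 + 4 + 0 + 0 + 2 + 6 = 18

18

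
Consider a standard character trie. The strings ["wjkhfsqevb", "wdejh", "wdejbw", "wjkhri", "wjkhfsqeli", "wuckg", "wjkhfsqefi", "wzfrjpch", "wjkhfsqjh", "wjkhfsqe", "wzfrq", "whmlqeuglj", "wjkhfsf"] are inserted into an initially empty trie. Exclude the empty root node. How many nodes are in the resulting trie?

Count nodes per top-level branch (shared prefixes stored once):
  'w'-branch (wdejbw, wdejh, whmlqeuglj, wjkhfsf, wjkhfsqe, wjkhfsqefi, wjkhfsqeli, wjkhfsqevb, wjkhfsqjh, wjkhri, wuckg, wzfrjpch, wzfrq): 46 nodes
Sum: 46

46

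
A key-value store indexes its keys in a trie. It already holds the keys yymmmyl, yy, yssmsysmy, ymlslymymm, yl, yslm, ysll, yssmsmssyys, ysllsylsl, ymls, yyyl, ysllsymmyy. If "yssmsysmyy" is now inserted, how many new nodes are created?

1

"yssmsysmy" is already a path in the trie; the remaining "y" must be added.
New nodes needed: |"yssmsysmyy"| − 9 = 10 − 9 = 1.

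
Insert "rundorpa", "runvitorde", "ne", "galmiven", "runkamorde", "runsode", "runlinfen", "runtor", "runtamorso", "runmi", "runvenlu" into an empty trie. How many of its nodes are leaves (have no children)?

A leaf is a node with no children — equivalently, the end of a word that is not a proper prefix of any other stored word.
Those words: "galmiven", "ne", "rundorpa", "runkamorde", "runlinfen", "runmi", "runsode", "runtamorso", "runtor", "runvenlu", "runvitorde"
Leaf count: 11

11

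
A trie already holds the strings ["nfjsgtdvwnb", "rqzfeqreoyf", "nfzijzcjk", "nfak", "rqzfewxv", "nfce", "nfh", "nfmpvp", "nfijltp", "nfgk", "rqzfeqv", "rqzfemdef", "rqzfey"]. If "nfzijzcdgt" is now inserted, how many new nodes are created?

3

The longest prefix of "nfzijzcdgt" already in the trie is "nfzijzc" (length 7).
So 10 − 7 = 3 new nodes.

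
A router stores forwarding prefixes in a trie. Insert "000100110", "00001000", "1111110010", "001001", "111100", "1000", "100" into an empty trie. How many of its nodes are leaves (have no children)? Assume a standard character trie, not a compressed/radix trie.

6

A leaf is a node with no children — equivalently, the end of a word that is not a proper prefix of any other stored word.
Those words: "00001000", "000100110", "001001", "1000", "111100", "1111110010"
Leaf count: 6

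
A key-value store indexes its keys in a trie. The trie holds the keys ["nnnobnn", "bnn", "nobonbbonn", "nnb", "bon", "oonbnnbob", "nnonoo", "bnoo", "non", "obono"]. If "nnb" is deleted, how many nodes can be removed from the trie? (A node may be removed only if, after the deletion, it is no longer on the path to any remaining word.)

Walk "nnb" from the leaf back toward the root, removing each node that no remaining word uses.
The suffix "b" (1 node) is used only by "nnb"; the node for "nn" still has the child "n", so pruning stops there.
Nodes removed: 1

1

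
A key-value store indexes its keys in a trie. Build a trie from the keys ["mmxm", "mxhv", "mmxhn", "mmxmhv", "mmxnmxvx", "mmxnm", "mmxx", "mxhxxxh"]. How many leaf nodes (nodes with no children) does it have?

Leaves are exactly the stored words that no other stored word extends.
Those words: "mmxhn", "mmxmhv", "mmxnmxvx", "mmxx", "mxhv", "mxhxxxh"
Leaf count: 6

6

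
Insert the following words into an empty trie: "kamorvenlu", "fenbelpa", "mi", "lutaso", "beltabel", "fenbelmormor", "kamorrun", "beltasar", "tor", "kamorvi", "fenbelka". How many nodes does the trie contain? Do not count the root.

Count nodes per top-level branch (shared prefixes stored once):
  'b'-branch (beltabel, beltasar): 11 nodes
  'f'-branch (fenbelka, fenbelmormor, fenbelpa): 16 nodes
  'k'-branch (kamorrun, kamorvenlu, kamorvi): 14 nodes
  'l'-branch (lutaso): 6 nodes
  'm'-branch (mi): 2 nodes
  't'-branch (tor): 3 nodes
Sum: 52

52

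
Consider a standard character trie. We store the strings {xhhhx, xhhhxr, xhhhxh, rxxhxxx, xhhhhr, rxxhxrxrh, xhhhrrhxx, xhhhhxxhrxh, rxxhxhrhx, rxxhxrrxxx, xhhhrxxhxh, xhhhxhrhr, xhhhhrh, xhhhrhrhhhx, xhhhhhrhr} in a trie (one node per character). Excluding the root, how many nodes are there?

58

For each word, the new-node count is its length minus the longest prefix already in the trie:
  "xhhhx" → 5 new (x, h, h, h, x)
  "xhhhxr" → prefix "xhhhx" already present; 1 new (r)
  "xhhhxh" → prefix "xhhhx" already present; 1 new (h)
  "rxxhxxx" → 7 new (r, x, x, h, x, x, x)
  "xhhhhr" → prefix "xhhh" already present; 2 new (h, r)
  "rxxhxrxrh" → prefix "rxxhx" already present; 4 new (r, x, r, h)
  "xhhhrrhxx" → prefix "xhhh" already present; 5 new (r, r, h, x, x)
  "xhhhhxxhrxh" → prefix "xhhhh" already present; 6 new (x, x, h, r, x, h)
  "rxxhxhrhx" → prefix "rxxhx" already present; 4 new (h, r, h, x)
  "rxxhxrrxxx" → prefix "rxxhxr" already present; 4 new (r, x, x, x)
  "xhhhrxxhxh" → prefix "xhhhr" already present; 5 new (x, x, h, x, h)
  "xhhhxhrhr" → prefix "xhhhxh" already present; 3 new (r, h, r)
  "xhhhhrh" → prefix "xhhhhr" already present; 1 new (h)
  "xhhhrhrhhhx" → prefix "xhhhr" already present; 6 new (h, r, h, h, h, x)
  "xhhhhhrhr" → prefix "xhhhh" already present; 4 new (h, r, h, r)
Total nodes = 5 + 1 + 1 + 7 + 2 + 4 + 5 + 6 + 4 + 4 + 5 + 3 + 1 + 6 + 4 = 58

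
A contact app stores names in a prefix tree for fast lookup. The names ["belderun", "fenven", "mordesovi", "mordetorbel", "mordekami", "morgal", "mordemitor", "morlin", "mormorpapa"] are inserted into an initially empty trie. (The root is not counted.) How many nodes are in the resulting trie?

51

Insert word by word; a character creates a node only if that edge doesn't already exist:
  "belderun" → 8 new (b, e, l, d, e, r, u, n)
  "fenven" → 6 new (f, e, n, v, e, n)
  "mordesovi" → 9 new (m, o, r, d, e, s, o, v, i)
  "mordetorbel" → prefix "morde" already present; 6 new (t, o, r, b, e, l)
  "mordekami" → prefix "morde" already present; 4 new (k, a, m, i)
  "morgal" → prefix "mor" already present; 3 new (g, a, l)
  "mordemitor" → prefix "morde" already present; 5 new (m, i, t, o, r)
  "morlin" → prefix "mor" already present; 3 new (l, i, n)
  "mormorpapa" → prefix "mor" already present; 7 new (m, o, r, p, a, p, a)
Total nodes = 8 + 6 + 9 + 6 + 4 + 3 + 5 + 3 + 7 = 51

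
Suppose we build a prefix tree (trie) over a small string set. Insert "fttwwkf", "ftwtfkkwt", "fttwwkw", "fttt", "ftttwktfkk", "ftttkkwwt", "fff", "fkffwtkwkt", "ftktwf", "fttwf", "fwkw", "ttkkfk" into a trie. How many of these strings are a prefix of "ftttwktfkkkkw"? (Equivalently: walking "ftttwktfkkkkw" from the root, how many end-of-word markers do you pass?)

2

Traverse "ftttwktfkkkkw" character by character; count nodes along the way that are marked as word ends.
Prefixes of the query that are stored words: "fttt", "ftttwktfkk"
Count: 2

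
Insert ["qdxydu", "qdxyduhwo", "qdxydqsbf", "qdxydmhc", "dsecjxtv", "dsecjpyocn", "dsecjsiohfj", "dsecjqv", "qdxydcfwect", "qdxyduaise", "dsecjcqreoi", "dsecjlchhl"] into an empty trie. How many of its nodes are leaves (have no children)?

Leaves are exactly the stored words that no other stored word extends.
Those words: "dsecjcqreoi", "dsecjlchhl", "dsecjpyocn", "dsecjqv", "dsecjsiohfj", "dsecjxtv", "qdxydcfwect", "qdxydmhc", "qdxydqsbf", "qdxyduaise", "qdxyduhwo"
Leaf count: 11

11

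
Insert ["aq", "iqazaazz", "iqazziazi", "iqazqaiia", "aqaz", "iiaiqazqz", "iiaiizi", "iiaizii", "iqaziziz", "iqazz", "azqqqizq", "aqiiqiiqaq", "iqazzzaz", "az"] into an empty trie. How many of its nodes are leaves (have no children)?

A leaf is a node with no children — equivalently, the end of a word that is not a proper prefix of any other stored word.
Those words: "aqaz", "aqiiqiiqaq", "azqqqizq", "iiaiizi", "iiaiqazqz", "iiaizii", "iqazaazz", "iqaziziz", "iqazqaiia", "iqazziazi", "iqazzzaz"
Leaf count: 11

11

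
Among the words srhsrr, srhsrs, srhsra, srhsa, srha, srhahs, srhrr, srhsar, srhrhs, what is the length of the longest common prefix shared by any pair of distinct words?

5

Equivalently: take the maximum, over all pairs, of their longest common prefix length.
"srhsa" and "srhsar" agree on "srhsa" (5 characters) before diverging; nothing deeper is shared.
Longest shared-prefix length: 5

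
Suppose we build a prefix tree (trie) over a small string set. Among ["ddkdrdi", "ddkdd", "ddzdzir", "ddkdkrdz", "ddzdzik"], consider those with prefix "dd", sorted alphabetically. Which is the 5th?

ddzdzir

Filter for "dd…" and sort: "ddkdd", "ddkdkrdz", "ddkdrdi", "ddzdzik", "ddzdzir"
The 5th is ddzdzir.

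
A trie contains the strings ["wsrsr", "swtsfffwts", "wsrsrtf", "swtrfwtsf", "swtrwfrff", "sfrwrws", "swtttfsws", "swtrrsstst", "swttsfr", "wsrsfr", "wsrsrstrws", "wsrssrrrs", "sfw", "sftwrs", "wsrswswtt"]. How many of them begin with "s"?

9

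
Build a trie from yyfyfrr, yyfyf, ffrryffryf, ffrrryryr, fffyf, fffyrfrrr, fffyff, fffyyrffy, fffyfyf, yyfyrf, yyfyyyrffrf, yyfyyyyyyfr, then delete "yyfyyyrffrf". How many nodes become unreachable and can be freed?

5

Walk "yyfyyyrffrf" from the leaf back toward the root, removing each node that no remaining word uses.
The suffix "rffrf" (5 nodes) is used only by "yyfyyyrffrf"; the node for "yyfyyy" still has the child "y", so pruning stops there.
Nodes removed: 5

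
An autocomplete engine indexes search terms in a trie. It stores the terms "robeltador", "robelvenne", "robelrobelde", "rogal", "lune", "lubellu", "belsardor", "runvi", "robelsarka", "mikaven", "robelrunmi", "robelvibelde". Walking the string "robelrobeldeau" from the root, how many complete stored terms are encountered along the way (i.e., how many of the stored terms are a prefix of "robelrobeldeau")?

Check each prefix of "robelrobeldeau" against the stored set — each match is an end-marker on the path.
Prefixes of the query that are stored words: "robelrobelde"
Count: 1

1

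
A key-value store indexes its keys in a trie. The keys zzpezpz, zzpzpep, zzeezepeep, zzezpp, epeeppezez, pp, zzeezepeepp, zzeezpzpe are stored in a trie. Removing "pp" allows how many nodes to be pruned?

2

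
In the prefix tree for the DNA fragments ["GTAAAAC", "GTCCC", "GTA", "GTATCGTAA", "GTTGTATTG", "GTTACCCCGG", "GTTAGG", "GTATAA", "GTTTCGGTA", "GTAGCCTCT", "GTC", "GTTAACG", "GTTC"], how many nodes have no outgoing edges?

11

Leaves are exactly the stored words that no other stored word extends.
Those words: "GTAAAAC", "GTAGCCTCT", "GTATAA", "GTATCGTAA", "GTCCC", "GTTAACG", "GTTACCCCGG", "GTTAGG", "GTTC", "GTTGTATTG", "GTTTCGGTA"
Leaf count: 11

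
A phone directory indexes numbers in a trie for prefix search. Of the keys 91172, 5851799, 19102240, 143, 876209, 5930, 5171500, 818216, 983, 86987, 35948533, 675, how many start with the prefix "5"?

Walk to "5"; the words in its subtree are exactly those with that prefix.
Words under "5": 5171500, 5851799, 5930
Count: 3

3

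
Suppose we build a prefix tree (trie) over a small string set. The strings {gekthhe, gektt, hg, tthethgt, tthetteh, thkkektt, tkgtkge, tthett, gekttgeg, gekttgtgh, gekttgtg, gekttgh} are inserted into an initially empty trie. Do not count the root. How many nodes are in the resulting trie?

For each word, the new-node count is its length minus the longest prefix already in the trie:
  "gekthhe" → 7 new (g, e, k, t, h, h, e)
  "gektt" → prefix "gekt" already present; 1 new (t)
  "hg" → 2 new (h, g)
  "tthethgt" → 8 new (t, t, h, e, t, h, g, t)
  "tthetteh" → prefix "tthet" already present; 3 new (t, e, h)
  "thkkektt" → prefix "t" already present; 7 new (h, k, k, e, k, t, t)
  "tkgtkge" → prefix "t" already present; 6 new (k, g, t, k, g, e)
  "tthett" → prefix "tthett" already present; 0 new (none)
  "gekttgeg" → prefix "gektt" already present; 3 new (g, e, g)
  "gekttgtgh" → prefix "gekttg" already present; 3 new (t, g, h)
  "gekttgtg" → prefix "gekttgtg" already present; 0 new (none)
  "gekttgh" → prefix "gekttg" already present; 1 new (h)
Total nodes = 7 + 1 + 2 + 8 + 3 + 7 + 6 + 0 + 3 + 3 + 0 + 1 = 41

41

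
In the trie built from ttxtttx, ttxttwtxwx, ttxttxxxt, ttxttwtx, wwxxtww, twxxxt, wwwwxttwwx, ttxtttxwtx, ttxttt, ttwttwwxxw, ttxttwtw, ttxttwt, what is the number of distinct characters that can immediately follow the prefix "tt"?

2

Walk "tt" from the root, arriving at one node.
Distinct next characters after "tt": w, x.
That node has 2 child edges.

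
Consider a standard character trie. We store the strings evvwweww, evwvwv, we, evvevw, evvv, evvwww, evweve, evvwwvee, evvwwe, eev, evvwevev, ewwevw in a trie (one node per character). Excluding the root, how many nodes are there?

36

Trace insertions, counting only characters that open a new branch:
  "evvwweww" → 8 new (e, v, v, w, w, e, w, w)
  "evwvwv" → prefix "ev" already present; 4 new (w, v, w, v)
  "we" → 2 new (w, e)
  "evvevw" → prefix "evv" already present; 3 new (e, v, w)
  "evvv" → prefix "evv" already present; 1 new (v)
  "evvwww" → prefix "evvww" already present; 1 new (w)
  "evweve" → prefix "evw" already present; 3 new (e, v, e)
  "evvwwvee" → prefix "evvww" already present; 3 new (v, e, e)
  "evvwwe" → prefix "evvwwe" already present; 0 new (none)
  "eev" → prefix "e" already present; 2 new (e, v)
  "evvwevev" → prefix "evvw" already present; 4 new (e, v, e, v)
  "ewwevw" → prefix "e" already present; 5 new (w, w, e, v, w)
Total nodes = 8 + 4 + 2 + 3 + 1 + 1 + 3 + 3 + 0 + 2 + 4 + 5 = 36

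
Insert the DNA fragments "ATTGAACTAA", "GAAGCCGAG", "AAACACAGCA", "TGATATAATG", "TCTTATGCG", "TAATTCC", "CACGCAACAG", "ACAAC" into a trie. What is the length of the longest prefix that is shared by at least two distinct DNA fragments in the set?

Equivalently: take the maximum, over all pairs, of their longest common prefix length.
e.g. "AAACACAGCA" and "ACAAC" share the prefix "A" of length 1; no pair shares a longer one.
Longest shared-prefix length: 1

1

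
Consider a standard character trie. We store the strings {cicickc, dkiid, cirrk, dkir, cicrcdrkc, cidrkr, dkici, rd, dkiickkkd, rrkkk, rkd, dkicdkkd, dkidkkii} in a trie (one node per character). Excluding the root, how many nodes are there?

50

Trace insertions, counting only characters that open a new branch:
  "cicickc" → 7 new (c, i, c, i, c, k, c)
  "dkiid" → 5 new (d, k, i, i, d)
  "cirrk" → prefix "ci" already present; 3 new (r, r, k)
  "dkir" → prefix "dki" already present; 1 new (r)
  "cicrcdrkc" → prefix "cic" already present; 6 new (r, c, d, r, k, c)
  "cidrkr" → prefix "ci" already present; 4 new (d, r, k, r)
  "dkici" → prefix "dki" already present; 2 new (c, i)
  "rd" → 2 new (r, d)
  "dkiickkkd" → prefix "dkii" already present; 5 new (c, k, k, k, d)
  "rrkkk" → prefix "r" already present; 4 new (r, k, k, k)
  "rkd" → prefix "r" already present; 2 new (k, d)
  "dkicdkkd" → prefix "dkic" already present; 4 new (d, k, k, d)
  "dkidkkii" → prefix "dki" already present; 5 new (d, k, k, i, i)
Total nodes = 7 + 5 + 3 + 1 + 6 + 4 + 2 + 2 + 5 + 4 + 2 + 4 + 5 = 50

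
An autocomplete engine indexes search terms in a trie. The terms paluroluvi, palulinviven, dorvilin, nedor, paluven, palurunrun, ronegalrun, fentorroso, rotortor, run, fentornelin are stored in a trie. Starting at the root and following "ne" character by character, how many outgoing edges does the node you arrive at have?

1

Follow the path "ne" to its node, then look at its outgoing edges.
Characters that immediately follow "ne" among the stored strings: {d}.
That node has 1 child edge.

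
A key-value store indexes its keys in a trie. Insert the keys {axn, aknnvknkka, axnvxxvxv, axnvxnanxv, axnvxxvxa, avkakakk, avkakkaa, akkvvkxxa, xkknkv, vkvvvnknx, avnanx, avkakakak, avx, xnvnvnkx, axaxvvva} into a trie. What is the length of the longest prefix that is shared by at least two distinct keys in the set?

Look for the deepest trie node that still has at least two words in its subtree.
"axnvxxvxa" and "axnvxxvxv" agree on "axnvxxvx" (8 characters) before diverging; nothing deeper is shared.
Longest shared-prefix length: 8

8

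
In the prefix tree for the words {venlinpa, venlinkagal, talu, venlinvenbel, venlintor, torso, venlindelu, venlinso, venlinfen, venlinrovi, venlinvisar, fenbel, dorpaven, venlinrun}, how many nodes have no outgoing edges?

14

A leaf is a node with no children — equivalently, the end of a word that is not a proper prefix of any other stored word.
Those words: "dorpaven", "fenbel", "talu", "torso", "venlindelu", "venlinfen", "venlinkagal", "venlinpa", "venlinrovi", "venlinrun", "venlinso", "venlintor", "venlinvenbel", "venlinvisar"
Leaf count: 14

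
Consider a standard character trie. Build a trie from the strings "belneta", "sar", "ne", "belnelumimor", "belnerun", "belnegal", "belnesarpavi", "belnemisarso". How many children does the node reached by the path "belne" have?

The children of the "belne" node are the distinct next characters among strings starting with "belne".
Distinct next characters after "belne": g, l, m, r, s, t.
That node has 6 child edges.

6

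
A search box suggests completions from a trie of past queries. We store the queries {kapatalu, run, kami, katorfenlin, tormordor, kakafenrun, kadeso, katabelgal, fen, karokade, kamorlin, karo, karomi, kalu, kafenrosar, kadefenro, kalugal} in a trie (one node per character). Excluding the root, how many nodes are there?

Trace insertions, counting only characters that open a new branch:
  "kapatalu" → 8 new (k, a, p, a, t, a, l, u)
  "run" → 3 new (r, u, n)
  "kami" → prefix "ka" already present; 2 new (m, i)
  "katorfenlin" → prefix "ka" already present; 9 new (t, o, r, f, e, n, l, i, n)
  "tormordor" → 9 new (t, o, r, m, o, r, d, o, r)
  "kakafenrun" → prefix "ka" already present; 8 new (k, a, f, e, n, r, u, n)
  "kadeso" → prefix "ka" already present; 4 new (d, e, s, o)
  "katabelgal" → prefix "kat" already present; 7 new (a, b, e, l, g, a, l)
  "fen" → 3 new (f, e, n)
  "karokade" → prefix "ka" already present; 6 new (r, o, k, a, d, e)
  "kamorlin" → prefix "kam" already present; 5 new (o, r, l, i, n)
  "karo" → prefix "karo" already present; 0 new (none)
  "karomi" → prefix "karo" already present; 2 new (m, i)
  "kalu" → prefix "ka" already present; 2 new (l, u)
  "kafenrosar" → prefix "ka" already present; 8 new (f, e, n, r, o, s, a, r)
  "kadefenro" → prefix "kade" already present; 5 new (f, e, n, r, o)
  "kalugal" → prefix "kalu" already present; 3 new (g, a, l)
Total nodes = 8 + 3 + 2 + 9 + 9 + 8 + 4 + 7 + 3 + 6 + 5 + 0 + 2 + 2 + 8 + 5 + 3 = 84

84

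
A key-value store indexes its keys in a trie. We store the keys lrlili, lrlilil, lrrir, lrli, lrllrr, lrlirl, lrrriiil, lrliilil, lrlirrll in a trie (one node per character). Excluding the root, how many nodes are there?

Count nodes per top-level branch (shared prefixes stored once):
  'l'-branch (lrli, lrliilil, lrlili, lrlilil, lrlirl, lrlirrll, lrllrr, lrrir, lrrriiil): 27 nodes
Sum: 27

27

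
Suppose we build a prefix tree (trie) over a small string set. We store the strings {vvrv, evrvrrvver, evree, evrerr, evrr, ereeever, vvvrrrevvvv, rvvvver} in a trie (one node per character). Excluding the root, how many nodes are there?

Trace insertions, counting only characters that open a new branch:
  "vvrv" → 4 new (v, v, r, v)
  "evrvrrvver" → 10 new (e, v, r, v, r, r, v, v, e, r)
  "evree" → prefix "evr" already present; 2 new (e, e)
  "evrerr" → prefix "evre" already present; 2 new (r, r)
  "evrr" → prefix "evr" already present; 1 new (r)
  "ereeever" → prefix "e" already present; 7 new (r, e, e, e, v, e, r)
  "vvvrrrevvvv" → prefix "vv" already present; 9 new (v, r, r, r, e, v, v, v, v)
  "rvvvver" → 7 new (r, v, v, v, v, e, r)
Total nodes = 4 + 10 + 2 + 2 + 1 + 7 + 9 + 7 = 42

42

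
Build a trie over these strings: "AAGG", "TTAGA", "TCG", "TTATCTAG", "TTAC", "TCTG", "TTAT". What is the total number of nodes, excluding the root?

19

Count nodes per top-level branch (shared prefixes stored once):
  'A'-branch (AAGG): 4 nodes
  'T'-branch (TCG, TCTG, TTAC, TTAGA, TTAT, TTATCTAG): 15 nodes
Sum: 19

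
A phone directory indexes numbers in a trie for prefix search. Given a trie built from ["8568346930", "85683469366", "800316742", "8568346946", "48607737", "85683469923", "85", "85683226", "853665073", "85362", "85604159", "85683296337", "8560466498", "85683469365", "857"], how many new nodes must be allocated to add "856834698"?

"85683469" is already a path in the trie; the remaining "8" must be added.
Each of the 1 remaining characters creates one node.

1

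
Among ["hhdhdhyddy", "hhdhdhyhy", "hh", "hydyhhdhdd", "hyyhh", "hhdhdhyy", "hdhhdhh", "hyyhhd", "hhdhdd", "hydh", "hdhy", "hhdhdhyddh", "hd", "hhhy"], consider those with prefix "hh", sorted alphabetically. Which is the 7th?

DFS of the "hh" subtree visits, in order: "hh", "hhdhdd", "hhdhdhyddh", "hhdhdhyddy", "hhdhdhyhy", "hhdhdhyy", "hhhy"
Position 7: hhhy

hhhy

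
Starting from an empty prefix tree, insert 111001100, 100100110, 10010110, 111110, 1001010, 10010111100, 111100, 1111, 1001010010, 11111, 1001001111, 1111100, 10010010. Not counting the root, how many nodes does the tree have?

Trie structure (* marks end of a word):
(root)
└─ 1
   ├─ 0
   │  └─ 0
   │     └─ 1
   │        └─ 0
   │           ├─ 0
   │           │  └─ 1
   │           │     ├─ 0 *
   │           │     └─ 1
   │           │        ├─ 0 *
   │           │        └─ 1
   │           │           └─ 1 *
   │           └─ 1
   │              ├─ 0 *
   │              │  └─ 0
   │              │     └─ 1
   │              │        └─ 0 *
   │              └─ 1
   │                 ├─ 0 *
   │                 └─ 1
   │                    └─ 1
   │                       └─ 0
   │                          └─ 0 *
   └─ 1
      └─ 1
         ├─ 0
         │  └─ 0
         │     └─ 1
         │        └─ 1
         │           └─ 0
         │              └─ 0 *
         └─ 1 *
            ├─ 0
            │  └─ 0 *
            └─ 1 *
               └─ 0 *
                  └─ 0 *
Counting every labelled node above: 37.

37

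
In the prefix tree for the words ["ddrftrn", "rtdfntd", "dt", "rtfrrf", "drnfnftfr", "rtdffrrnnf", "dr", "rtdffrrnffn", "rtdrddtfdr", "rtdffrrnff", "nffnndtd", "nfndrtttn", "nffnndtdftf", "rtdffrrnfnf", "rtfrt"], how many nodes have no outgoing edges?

12

A leaf is a node with no children — equivalently, the end of a word that is not a proper prefix of any other stored word.
Those words: "ddrftrn", "drnfnftfr", "dt", "nffnndtdftf", "nfndrtttn", "rtdffrrnffn", "rtdffrrnfnf", "rtdffrrnnf", "rtdfntd", "rtdrddtfdr", "rtfrrf", "rtfrt"
Leaf count: 12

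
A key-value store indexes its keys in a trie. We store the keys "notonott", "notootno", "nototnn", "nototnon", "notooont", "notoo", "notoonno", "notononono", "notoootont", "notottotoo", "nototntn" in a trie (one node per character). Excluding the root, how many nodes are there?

Trace insertions, counting only characters that open a new branch:
  "notonott" → 8 new (n, o, t, o, n, o, t, t)
  "notootno" → prefix "noto" already present; 4 new (o, t, n, o)
  "nototnn" → prefix "noto" already present; 3 new (t, n, n)
  "nototnon" → prefix "nototn" already present; 2 new (o, n)
  "notooont" → prefix "notoo" already present; 3 new (o, n, t)
  "notoo" → prefix "notoo" already present; 0 new (none)
  "notoonno" → prefix "notoo" already present; 3 new (n, n, o)
  "notononono" → prefix "notono" already present; 4 new (n, o, n, o)
  "notoootont" → prefix "notooo" already present; 4 new (t, o, n, t)
  "notottotoo" → prefix "notot" already present; 5 new (t, o, t, o, o)
  "nototntn" → prefix "nototn" already present; 2 new (t, n)
Total nodes = 8 + 4 + 3 + 2 + 3 + 0 + 3 + 4 + 4 + 5 + 2 = 38

38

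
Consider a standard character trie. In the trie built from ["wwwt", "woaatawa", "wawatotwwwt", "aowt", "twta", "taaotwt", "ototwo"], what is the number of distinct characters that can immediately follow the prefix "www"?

Follow the path "www" to its node, then look at its outgoing edges.
Characters that immediately follow "www" among the stored strings: {t}.
That node has 1 child edge.

1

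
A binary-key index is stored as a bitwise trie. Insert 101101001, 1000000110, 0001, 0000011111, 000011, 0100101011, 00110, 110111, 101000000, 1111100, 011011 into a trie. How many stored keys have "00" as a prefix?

Filter for entries beginning with "00":
Words under "00": 0000011111, 000011, 0001, 00110
Count: 4

4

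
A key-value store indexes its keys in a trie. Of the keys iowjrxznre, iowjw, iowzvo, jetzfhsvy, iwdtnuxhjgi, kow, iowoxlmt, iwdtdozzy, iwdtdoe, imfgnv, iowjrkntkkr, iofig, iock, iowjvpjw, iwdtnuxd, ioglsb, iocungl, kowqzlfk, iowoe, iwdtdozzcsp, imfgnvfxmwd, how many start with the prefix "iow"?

Filter for entries beginning with "iow":
Matches: "iowjrkntkkr", "iowjrxznre", "iowjvpjw", "iowjw", "iowoe", "iowoxlmt", "iowzvo"
Count: 7

7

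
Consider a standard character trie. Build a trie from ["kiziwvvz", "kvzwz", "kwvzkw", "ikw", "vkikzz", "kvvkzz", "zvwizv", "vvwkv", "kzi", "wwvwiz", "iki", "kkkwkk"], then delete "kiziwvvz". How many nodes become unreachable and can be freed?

A node on "kiziwvvz"'s path can go only if nothing else ends at it or branches off below it.
The suffix "iziwvvz" (7 nodes) is used only by "kiziwvvz"; the node for "k" still has the child "v", so pruning stops there.
Nodes removed: 7

7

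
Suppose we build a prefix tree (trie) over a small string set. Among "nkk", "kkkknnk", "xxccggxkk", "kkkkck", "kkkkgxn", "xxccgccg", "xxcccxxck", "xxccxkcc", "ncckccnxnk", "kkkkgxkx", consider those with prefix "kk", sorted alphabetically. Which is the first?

kkkkck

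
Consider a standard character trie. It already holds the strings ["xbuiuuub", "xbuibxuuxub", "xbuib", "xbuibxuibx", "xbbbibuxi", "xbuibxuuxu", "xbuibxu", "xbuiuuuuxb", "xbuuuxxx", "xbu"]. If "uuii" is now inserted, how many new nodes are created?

4

"uuii" shares no prefix with any stored word, so all 4 characters open new nodes.
4 − 0 = 4 new nodes.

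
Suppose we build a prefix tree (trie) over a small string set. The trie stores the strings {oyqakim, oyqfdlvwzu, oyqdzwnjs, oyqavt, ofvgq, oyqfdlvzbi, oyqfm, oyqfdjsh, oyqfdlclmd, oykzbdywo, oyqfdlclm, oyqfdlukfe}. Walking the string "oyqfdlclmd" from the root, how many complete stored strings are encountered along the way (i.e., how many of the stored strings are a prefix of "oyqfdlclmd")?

Traverse "oyqfdlclmd" character by character; count nodes along the way that are marked as word ends.
Prefixes of the query that are stored words: "oyqfdlclm", "oyqfdlclmd"
Count: 2

2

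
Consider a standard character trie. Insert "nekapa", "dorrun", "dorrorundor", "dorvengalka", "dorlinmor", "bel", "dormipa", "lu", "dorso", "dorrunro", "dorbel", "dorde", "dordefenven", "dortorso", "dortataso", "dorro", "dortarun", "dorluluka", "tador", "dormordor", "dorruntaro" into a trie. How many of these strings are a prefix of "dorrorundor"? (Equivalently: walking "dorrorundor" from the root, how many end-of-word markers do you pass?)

2

Walk "dorrorundor" from the root; an end-of-word marker is hit whenever a stored word is a prefix of "dorrorundor".
Prefixes of the query that are stored words: "dorro", "dorrorundor"
Count: 2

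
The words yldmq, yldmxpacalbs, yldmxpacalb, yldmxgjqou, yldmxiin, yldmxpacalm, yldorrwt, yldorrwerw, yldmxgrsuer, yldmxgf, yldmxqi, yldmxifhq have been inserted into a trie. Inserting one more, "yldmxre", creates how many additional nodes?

2

"yldmx" is already a path in the trie; the remaining "re" must be added.
Each of the 2 remaining characters creates one node.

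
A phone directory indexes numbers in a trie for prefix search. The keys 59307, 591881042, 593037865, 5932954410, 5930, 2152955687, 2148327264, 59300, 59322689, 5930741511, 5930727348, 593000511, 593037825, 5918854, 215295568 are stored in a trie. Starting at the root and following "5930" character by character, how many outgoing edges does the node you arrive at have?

Walk "5930" from the root, arriving at one node.
Characters that immediately follow "5930" among the stored strings: {0, 3, 7}.
That node has 3 child edges.

3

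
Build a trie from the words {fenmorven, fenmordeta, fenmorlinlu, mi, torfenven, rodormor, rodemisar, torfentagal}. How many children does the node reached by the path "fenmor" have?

3

Follow the path "fenmor" to its node, then look at its outgoing edges.
Characters that immediately follow "fenmor" among the stored strings: {d, l, v}.
That node has 3 child edges.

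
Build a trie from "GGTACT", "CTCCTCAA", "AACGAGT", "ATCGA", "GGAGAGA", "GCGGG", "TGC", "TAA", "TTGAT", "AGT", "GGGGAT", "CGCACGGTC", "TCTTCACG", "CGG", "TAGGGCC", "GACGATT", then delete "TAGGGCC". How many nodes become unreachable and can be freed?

After clearing the end-marker at "TAGGGCC", prune upward until reaching a node still needed by another word.
The suffix "GGGCC" (5 nodes) is used only by "TAGGGCC"; the node for "TA" still has the child "A", so pruning stops there.
Nodes removed: 5

5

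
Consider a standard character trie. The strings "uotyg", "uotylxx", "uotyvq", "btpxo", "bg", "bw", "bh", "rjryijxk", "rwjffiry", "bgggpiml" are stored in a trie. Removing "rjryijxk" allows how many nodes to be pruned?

7

Walk "rjryijxk" from the leaf back toward the root, removing each node that no remaining word uses.
The suffix "jryijxk" (7 nodes) is used only by "rjryijxk"; the node for "r" still has the child "w", so pruning stops there.
Nodes removed: 7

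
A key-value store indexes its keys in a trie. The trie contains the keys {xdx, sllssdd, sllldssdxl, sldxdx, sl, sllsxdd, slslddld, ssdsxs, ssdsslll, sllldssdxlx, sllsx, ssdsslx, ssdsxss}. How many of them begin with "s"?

Filter for entries beginning with "s":
Words under "s": sl, sldxdx, sllldssdxl, sllldssdxlx, sllssdd, sllsx, sllsxdd, slslddld, ssdsslll, ssdsslx, ssdsxs, ssdsxss
Count: 12

12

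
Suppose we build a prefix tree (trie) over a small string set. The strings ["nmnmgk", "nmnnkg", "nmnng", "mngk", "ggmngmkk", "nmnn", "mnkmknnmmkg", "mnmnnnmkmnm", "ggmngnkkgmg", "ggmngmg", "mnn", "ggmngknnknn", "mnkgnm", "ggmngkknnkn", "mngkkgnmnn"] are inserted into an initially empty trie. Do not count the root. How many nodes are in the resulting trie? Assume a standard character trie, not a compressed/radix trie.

Trace insertions, counting only characters that open a new branch:
  "nmnmgk" → 6 new (n, m, n, m, g, k)
  "nmnnkg" → prefix "nmn" already present; 3 new (n, k, g)
  "nmnng" → prefix "nmnn" already present; 1 new (g)
  "mngk" → 4 new (m, n, g, k)
  "ggmngmkk" → 8 new (g, g, m, n, g, m, k, k)
  "nmnn" → prefix "nmnn" already present; 0 new (none)
  "mnkmknnmmkg" → prefix "mn" already present; 9 new (k, m, k, n, n, m, m, k, g)
  "mnmnnnmkmnm" → prefix "mn" already present; 9 new (m, n, n, n, m, k, m, n, m)
  "ggmngnkkgmg" → prefix "ggmng" already present; 6 new (n, k, k, g, m, g)
  "ggmngmg" → prefix "ggmngm" already present; 1 new (g)
  "mnn" → prefix "mn" already present; 1 new (n)
  "ggmngknnknn" → prefix "ggmng" already present; 6 new (k, n, n, k, n, n)
  "mnkgnm" → prefix "mnk" already present; 3 new (g, n, m)
  "ggmngkknnkn" → prefix "ggmngk" already present; 5 new (k, n, n, k, n)
  "mngkkgnmnn" → prefix "mngk" already present; 6 new (k, g, n, m, n, n)
Total nodes = 6 + 3 + 1 + 4 + 8 + 0 + 9 + 9 + 6 + 1 + 1 + 6 + 3 + 5 + 6 = 68

68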